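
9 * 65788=592092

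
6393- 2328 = 4065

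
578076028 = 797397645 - 219321617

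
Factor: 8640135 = 3^3*5^1*7^1*41^1*223^1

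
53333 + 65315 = 118648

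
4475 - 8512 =  -  4037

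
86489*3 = 259467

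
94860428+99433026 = 194293454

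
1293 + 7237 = 8530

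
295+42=337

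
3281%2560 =721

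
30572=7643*4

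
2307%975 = 357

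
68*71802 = 4882536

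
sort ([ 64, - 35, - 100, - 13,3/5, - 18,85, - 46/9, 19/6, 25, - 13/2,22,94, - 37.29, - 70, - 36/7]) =[ - 100,-70,-37.29, - 35,  -  18, - 13, - 13/2, - 36/7, - 46/9,3/5, 19/6,22, 25,64, 85,94 ]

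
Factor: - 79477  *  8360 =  - 664427720 = - 2^3 * 5^1*11^1*19^2 * 47^1 * 89^1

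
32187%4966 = 2391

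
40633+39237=79870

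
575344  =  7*82192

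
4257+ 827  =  5084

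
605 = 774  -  169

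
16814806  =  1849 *9094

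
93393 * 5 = 466965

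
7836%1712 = 988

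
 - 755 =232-987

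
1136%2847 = 1136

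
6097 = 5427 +670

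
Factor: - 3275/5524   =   - 2^( - 2)*5^2*131^1*1381^( - 1)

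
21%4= 1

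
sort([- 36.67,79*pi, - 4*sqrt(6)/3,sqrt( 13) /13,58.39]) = [ - 36.67,- 4*sqrt( 6 ) /3,sqrt( 13 )/13, 58.39,79*pi ] 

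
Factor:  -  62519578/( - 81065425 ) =2^1* 5^( - 2)*7^( - 1) * 11^1*463231^( - 1)* 2841799^1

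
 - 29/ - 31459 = 29/31459 = 0.00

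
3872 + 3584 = 7456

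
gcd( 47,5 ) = 1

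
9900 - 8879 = 1021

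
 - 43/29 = - 43/29= - 1.48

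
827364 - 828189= - 825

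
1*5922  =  5922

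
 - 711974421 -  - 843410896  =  131436475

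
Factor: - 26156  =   - 2^2*13^1*503^1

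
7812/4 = 1953 = 1953.00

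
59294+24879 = 84173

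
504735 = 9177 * 55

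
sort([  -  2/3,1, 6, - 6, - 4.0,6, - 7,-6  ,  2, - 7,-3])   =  [ - 7, - 7, - 6, - 6, - 4.0, - 3 , - 2/3,1, 2,6 , 6 ]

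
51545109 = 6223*8283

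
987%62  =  57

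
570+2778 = 3348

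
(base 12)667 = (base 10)943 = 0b1110101111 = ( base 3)1021221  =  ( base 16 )3af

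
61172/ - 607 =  - 61172/607 = -100.78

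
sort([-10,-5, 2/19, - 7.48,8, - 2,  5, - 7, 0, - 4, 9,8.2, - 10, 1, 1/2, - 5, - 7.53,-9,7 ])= [ - 10 , - 10,- 9, - 7.53 , - 7.48, - 7, - 5, - 5,-4,  -  2,0 , 2/19,1/2,1 , 5,7,8,8.2,9 ]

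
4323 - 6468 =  - 2145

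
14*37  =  518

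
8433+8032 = 16465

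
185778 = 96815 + 88963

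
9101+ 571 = 9672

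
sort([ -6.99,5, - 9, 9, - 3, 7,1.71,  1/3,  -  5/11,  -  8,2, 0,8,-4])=[ - 9,-8, - 6.99, - 4, - 3 , - 5/11,0,1/3, 1.71,2,  5, 7, 8,  9 ] 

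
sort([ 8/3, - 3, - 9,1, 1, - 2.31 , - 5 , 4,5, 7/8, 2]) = [ - 9, - 5, - 3 ,  -  2.31, 7/8,  1,1,2, 8/3,4,5 ]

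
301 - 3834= - 3533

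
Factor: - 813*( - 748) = 2^2*3^1*11^1*17^1*271^1=608124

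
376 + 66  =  442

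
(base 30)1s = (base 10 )58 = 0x3a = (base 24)2A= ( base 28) 22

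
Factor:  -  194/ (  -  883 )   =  2^1 * 97^1*883^( - 1)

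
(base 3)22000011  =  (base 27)804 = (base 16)16cc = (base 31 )628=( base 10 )5836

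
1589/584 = 1589/584  =  2.72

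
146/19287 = 146/19287 = 0.01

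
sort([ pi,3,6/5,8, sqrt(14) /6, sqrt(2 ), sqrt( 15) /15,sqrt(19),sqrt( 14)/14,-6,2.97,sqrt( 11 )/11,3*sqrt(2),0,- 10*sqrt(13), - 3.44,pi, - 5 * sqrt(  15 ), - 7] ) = [ -10*sqrt ( 13) , - 5*sqrt(15), - 7, - 6, - 3.44, 0,  sqrt(15)/15,sqrt(14)/14, sqrt( 11 ) /11, sqrt(14 ) /6,6/5, sqrt (2), 2.97,3,  pi,pi,3*sqrt(2),sqrt(  19 ),8 ] 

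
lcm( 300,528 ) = 13200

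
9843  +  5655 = 15498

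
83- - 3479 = 3562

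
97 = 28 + 69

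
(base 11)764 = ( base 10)917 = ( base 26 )197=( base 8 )1625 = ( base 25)1bh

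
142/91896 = 71/45948 = 0.00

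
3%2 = 1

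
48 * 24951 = 1197648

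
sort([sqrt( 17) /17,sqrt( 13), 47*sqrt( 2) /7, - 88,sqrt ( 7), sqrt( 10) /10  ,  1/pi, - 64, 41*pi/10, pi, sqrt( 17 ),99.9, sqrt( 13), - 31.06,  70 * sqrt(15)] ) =[ - 88, - 64, - 31.06,sqrt( 17)/17 , sqrt( 10)/10, 1/pi,sqrt( 7), pi, sqrt (13 ),sqrt(13) , sqrt( 17 ),  47 * sqrt(2) /7,41*pi/10,99.9,  70*sqrt( 15)]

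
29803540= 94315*316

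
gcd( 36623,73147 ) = 1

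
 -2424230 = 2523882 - 4948112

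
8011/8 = 8011/8 =1001.38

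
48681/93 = 523 + 14/31 = 523.45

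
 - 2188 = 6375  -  8563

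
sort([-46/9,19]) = [ - 46/9,19]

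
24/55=24/55= 0.44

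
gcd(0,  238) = 238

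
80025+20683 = 100708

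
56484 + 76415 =132899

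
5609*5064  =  28403976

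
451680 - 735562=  - 283882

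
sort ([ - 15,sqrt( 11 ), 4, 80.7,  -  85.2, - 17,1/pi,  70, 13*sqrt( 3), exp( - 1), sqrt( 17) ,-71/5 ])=[ - 85.2, - 17, - 15,-71/5,1/pi , exp(- 1),sqrt(11 ), 4, sqrt( 17), 13*sqrt( 3) , 70, 80.7 ]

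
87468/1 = 87468 = 87468.00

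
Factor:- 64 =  - 2^6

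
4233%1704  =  825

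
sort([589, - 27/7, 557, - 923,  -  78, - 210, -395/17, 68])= [ - 923, - 210, - 78, - 395/17,  -  27/7, 68,557,589 ]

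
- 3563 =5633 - 9196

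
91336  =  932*98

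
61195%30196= 803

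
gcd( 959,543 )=1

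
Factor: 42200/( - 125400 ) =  - 3^ ( - 1)*11^ ( - 1 )*19^( - 1)*211^1= -  211/627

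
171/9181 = 171/9181=0.02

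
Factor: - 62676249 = - 3^1*41^1*509563^1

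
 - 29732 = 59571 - 89303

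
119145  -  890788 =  - 771643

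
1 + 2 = 3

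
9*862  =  7758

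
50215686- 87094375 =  - 36878689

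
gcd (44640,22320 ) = 22320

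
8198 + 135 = 8333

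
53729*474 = 25467546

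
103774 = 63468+40306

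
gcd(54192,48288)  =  48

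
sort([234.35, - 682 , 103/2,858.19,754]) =[ - 682,103/2,234.35, 754 , 858.19] 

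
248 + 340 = 588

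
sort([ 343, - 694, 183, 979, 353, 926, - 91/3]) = [ - 694 , - 91/3,183, 343, 353,926, 979 ]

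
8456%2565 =761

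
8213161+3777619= 11990780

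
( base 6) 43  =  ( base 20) 17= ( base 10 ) 27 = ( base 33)r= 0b11011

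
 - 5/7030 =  - 1/1406 = - 0.00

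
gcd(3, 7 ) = 1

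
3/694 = 3/694  =  0.00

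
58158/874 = 66 + 237/437 = 66.54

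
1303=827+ 476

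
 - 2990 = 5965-8955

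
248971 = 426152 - 177181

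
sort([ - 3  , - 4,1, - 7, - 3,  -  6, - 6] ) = [-7, - 6 , - 6, - 4,-3, - 3,1] 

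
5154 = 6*859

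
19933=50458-30525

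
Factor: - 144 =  - 2^4*3^2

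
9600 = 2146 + 7454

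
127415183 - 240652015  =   - 113236832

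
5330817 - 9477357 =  - 4146540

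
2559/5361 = 853/1787 = 0.48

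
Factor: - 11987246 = -2^1*5993623^1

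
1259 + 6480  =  7739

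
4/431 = 4/431 = 0.01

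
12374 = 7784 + 4590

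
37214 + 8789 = 46003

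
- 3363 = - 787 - 2576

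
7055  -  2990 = 4065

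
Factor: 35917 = 7^2*733^1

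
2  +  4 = 6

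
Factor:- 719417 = -23^1*31^1*1009^1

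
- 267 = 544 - 811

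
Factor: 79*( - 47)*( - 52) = 193076  =  2^2*13^1*47^1*79^1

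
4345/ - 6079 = - 1 + 1734/6079= - 0.71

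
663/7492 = 663/7492=0.09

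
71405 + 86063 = 157468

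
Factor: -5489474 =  - 2^1*449^1*6113^1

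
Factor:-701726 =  - 2^1*17^1*20639^1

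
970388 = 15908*61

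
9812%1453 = 1094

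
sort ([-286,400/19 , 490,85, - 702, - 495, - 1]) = [ - 702, - 495, - 286,  -  1, 400/19, 85,490]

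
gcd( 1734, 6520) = 2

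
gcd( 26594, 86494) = 2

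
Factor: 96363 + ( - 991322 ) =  - 13^1*43^1*1601^1=-  894959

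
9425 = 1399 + 8026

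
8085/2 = 8085/2= 4042.50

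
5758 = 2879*2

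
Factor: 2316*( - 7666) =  - 2^3*3^1*193^1*3833^1 =- 17754456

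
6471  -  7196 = - 725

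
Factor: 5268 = 2^2*3^1 * 439^1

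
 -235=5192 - 5427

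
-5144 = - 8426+3282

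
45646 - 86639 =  - 40993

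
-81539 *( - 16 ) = 1304624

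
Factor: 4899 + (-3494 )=1405 = 5^1*281^1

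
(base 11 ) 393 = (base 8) 721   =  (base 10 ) 465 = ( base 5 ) 3330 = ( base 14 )253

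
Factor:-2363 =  - 17^1* 139^1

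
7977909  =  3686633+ 4291276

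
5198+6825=12023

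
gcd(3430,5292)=98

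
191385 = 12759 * 15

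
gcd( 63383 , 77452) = 1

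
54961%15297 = 9070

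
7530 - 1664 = 5866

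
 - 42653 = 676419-719072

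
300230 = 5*60046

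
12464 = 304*41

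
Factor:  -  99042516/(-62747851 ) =2^2*3^2*19^2*29^( - 2 ) * 7621^1*74611^( - 1 ) 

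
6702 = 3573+3129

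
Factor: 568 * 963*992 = 542608128 =2^8 * 3^2*31^1*71^1*107^1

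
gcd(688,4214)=86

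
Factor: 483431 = 13^1*41^1*907^1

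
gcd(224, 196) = 28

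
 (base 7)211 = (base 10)106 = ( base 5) 411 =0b1101010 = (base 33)37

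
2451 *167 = 409317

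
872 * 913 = 796136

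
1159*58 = 67222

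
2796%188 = 164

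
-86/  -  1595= 86/1595 = 0.05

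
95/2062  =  95/2062= 0.05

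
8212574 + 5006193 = 13218767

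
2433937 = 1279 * 1903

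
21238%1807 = 1361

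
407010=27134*15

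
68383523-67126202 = 1257321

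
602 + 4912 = 5514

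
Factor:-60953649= - 3^1*103^1*197261^1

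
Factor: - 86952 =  -2^3*3^1*3623^1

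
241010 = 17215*14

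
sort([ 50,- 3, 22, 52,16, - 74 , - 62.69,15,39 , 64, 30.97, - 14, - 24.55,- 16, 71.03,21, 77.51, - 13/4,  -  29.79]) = [ - 74, - 62.69, - 29.79,  -  24.55,-16, - 14,-13/4,-3, 15,16, 21, 22, 30.97,39,50, 52 , 64,71.03,77.51]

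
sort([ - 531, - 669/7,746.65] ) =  [ - 531 ,  -  669/7,746.65 ]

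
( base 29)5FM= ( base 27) 6ai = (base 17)G24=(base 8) 11066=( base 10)4662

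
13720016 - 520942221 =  - 507222205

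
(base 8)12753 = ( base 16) 15eb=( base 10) 5611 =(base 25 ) 8ob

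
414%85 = 74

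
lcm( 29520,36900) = 147600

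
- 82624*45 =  - 3718080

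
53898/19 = 2836+14/19 = 2836.74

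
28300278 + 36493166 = 64793444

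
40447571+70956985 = 111404556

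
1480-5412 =-3932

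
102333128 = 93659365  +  8673763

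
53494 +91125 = 144619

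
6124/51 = 6124/51 =120.08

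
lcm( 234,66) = 2574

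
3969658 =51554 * 77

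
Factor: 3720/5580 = 2^1*3^( -1 )=   2/3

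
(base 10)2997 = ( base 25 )4jm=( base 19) 85E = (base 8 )5665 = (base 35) 2fm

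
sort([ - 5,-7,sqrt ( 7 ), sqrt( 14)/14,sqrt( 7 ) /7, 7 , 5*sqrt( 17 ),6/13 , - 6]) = [ - 7, - 6 , - 5,  sqrt( 14 ) /14,sqrt(7 )/7,6/13,sqrt( 7), 7,5*sqrt( 17)]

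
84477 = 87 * 971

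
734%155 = 114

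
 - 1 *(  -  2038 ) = 2038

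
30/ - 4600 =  - 1 + 457/460 = - 0.01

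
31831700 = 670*47510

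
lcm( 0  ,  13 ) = 0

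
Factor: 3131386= 2^1 * 1565693^1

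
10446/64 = 163+7/32 = 163.22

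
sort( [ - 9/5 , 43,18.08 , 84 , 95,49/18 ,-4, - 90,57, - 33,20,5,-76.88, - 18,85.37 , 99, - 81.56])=[  -  90, -81.56, - 76.88,-33, - 18,-4,-9/5,  49/18,5, 18.08 , 20, 43, 57,84, 85.37,95,99]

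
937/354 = 937/354 = 2.65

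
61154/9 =61154/9 = 6794.89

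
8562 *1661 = 14221482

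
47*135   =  6345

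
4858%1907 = 1044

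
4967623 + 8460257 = 13427880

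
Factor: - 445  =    -  5^1*89^1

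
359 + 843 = 1202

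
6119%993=161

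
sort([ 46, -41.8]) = [ - 41.8,46 ] 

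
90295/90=18059/18 = 1003.28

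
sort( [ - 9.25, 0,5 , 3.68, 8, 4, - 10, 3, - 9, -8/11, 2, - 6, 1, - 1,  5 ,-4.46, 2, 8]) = [  -  10, - 9.25,-9,  -  6,  -  4.46, - 1,- 8/11, 0, 1, 2,2, 3, 3.68, 4, 5,5, 8,8 ] 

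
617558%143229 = 44642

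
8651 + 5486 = 14137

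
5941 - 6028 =  -  87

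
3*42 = 126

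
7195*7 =50365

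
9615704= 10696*899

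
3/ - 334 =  - 3/334 = -  0.01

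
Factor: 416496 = 2^4 * 3^1 * 8677^1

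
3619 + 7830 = 11449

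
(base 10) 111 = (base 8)157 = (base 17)69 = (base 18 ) 63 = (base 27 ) 43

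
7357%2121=994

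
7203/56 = 128 + 5/8 = 128.62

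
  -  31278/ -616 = 50 + 239/308=50.78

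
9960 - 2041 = 7919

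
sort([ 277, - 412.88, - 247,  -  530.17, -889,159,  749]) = [ - 889,-530.17, - 412.88, - 247, 159 , 277, 749 ]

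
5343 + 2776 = 8119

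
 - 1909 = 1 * ( - 1909) 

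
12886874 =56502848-43615974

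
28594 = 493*58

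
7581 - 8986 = - 1405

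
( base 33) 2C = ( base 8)116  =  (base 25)33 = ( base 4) 1032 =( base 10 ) 78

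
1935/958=2+19/958 = 2.02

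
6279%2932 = 415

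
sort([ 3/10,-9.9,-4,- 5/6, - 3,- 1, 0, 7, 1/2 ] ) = [-9.9, - 4,-3, - 1, - 5/6,0, 3/10 , 1/2,7]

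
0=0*641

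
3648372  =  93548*39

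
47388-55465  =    -  8077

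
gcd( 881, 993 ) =1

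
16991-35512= - 18521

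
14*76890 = 1076460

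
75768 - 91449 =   -  15681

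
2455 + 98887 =101342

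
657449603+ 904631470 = 1562081073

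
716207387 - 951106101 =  - 234898714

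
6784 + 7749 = 14533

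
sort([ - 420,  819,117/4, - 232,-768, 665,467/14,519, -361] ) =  [ - 768, - 420,-361, -232, 117/4,467/14, 519,665,  819 ]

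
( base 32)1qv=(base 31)1tr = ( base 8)3537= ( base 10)1887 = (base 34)1lh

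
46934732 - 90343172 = - 43408440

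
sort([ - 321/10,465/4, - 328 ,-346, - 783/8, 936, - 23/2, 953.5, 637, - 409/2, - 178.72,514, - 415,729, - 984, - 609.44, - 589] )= [ - 984, - 609.44, - 589, - 415, - 346, - 328, - 409/2, - 178.72 ,-783/8, - 321/10, - 23/2 , 465/4 , 514,637, 729,936,953.5 ] 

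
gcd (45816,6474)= 498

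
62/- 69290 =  - 1+ 34614/34645 = -0.00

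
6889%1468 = 1017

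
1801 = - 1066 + 2867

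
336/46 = 168/23 = 7.30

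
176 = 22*8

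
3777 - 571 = 3206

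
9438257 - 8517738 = 920519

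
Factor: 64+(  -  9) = 5^1*11^1 =55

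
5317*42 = 223314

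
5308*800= 4246400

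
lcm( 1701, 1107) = 69741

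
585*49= 28665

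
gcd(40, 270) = 10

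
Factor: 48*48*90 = 2^9 * 3^4 * 5^1=207360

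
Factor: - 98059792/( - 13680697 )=2^4*6128737^1 * 13680697^ ( - 1)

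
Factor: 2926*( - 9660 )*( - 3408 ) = 96327665280 = 2^7*3^2 *5^1  *  7^2*11^1*19^1*23^1*71^1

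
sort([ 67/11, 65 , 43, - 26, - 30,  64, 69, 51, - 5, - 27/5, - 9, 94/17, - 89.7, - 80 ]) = [  -  89.7,-80, - 30, - 26,  -  9,-27/5,-5, 94/17,  67/11, 43,51,64, 65, 69]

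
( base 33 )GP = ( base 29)J2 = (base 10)553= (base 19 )1a2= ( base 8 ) 1051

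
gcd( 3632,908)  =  908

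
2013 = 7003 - 4990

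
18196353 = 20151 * 903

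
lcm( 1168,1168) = 1168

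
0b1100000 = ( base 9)116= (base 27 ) 3F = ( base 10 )96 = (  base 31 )33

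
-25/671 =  -25/671 = -0.04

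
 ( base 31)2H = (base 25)34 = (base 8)117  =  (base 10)79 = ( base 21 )3G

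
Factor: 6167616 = 2^6 * 3^1*7^1*13^1*353^1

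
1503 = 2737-1234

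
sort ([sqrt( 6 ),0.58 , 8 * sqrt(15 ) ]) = [ 0.58, sqrt( 6 ), 8* sqrt (15 ) ]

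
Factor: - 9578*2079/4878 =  - 3^1*7^1*11^1 * 271^(-1 )*4789^1 = -1106259/271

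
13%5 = 3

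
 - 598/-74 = 8+ 3/37 =8.08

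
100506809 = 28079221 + 72427588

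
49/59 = 49/59  =  0.83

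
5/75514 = 5/75514 = 0.00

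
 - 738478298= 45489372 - 783967670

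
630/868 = 45/62 = 0.73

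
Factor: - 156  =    -  2^2*3^1 *13^1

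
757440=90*8416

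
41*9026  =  370066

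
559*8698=4862182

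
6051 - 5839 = 212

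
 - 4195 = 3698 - 7893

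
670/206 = 3 + 26/103 = 3.25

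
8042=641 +7401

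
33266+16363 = 49629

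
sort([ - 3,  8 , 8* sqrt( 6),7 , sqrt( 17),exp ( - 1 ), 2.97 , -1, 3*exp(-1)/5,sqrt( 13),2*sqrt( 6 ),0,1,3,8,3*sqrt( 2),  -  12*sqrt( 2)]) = [ - 12* sqrt(2), - 3, - 1,  0,3*exp( - 1 ) /5,exp(- 1),1,2.97,  3, sqrt( 13),sqrt( 17 )  ,  3*sqrt( 2 ), 2*sqrt ( 6), 7, 8,8,8*sqrt( 6)]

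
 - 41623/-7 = 41623/7 = 5946.14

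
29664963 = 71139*417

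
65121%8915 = 2716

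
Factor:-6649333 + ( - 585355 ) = -2^7* 29^1 * 1949^1=- 7234688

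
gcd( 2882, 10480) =262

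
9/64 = 9/64 = 0.14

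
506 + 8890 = 9396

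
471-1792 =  - 1321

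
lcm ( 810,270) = 810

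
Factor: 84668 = 2^2*61^1*347^1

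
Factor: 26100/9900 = 11^( - 1) * 29^1 = 29/11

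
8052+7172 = 15224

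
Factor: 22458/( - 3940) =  - 57/10= - 2^(-1 )*3^1*5^( - 1)*19^1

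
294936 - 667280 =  - 372344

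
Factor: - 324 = -2^2*3^4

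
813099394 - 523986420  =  289112974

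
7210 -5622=1588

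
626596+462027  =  1088623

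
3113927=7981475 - 4867548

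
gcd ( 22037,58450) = 1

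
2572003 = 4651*553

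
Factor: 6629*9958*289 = 2^1*7^1 * 13^1*17^2*383^1*947^1 = 19077347198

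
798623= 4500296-3701673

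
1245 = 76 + 1169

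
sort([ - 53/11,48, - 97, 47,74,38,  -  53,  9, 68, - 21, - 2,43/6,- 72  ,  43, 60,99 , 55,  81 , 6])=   [-97 , - 72,-53,  -  21 , - 53/11 , - 2,6,43/6,9,38,43,47,48,55,60,68, 74, 81,99]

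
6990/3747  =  1 +1081/1249= 1.87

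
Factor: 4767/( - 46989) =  - 3^(-1)*7^1  *23^(-1 )=-7/69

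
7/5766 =7/5766 = 0.00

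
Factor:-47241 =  - 3^2*29^1* 181^1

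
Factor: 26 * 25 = 2^1*5^2*13^1 = 650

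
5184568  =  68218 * 76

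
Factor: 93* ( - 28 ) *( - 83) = 216132 = 2^2*3^1*7^1*31^1*83^1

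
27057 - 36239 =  - 9182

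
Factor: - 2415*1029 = -2485035 = -3^2 * 5^1*7^4 * 23^1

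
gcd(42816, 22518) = 6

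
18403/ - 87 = -18403/87 = -211.53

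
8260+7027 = 15287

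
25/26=25/26 = 0.96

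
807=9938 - 9131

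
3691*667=2461897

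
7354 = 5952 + 1402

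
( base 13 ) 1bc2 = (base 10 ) 4214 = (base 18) D02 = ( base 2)1000001110110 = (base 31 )4BT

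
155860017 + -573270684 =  - 417410667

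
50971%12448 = 1179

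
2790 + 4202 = 6992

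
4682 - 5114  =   - 432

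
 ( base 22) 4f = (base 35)2x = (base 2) 1100111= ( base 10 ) 103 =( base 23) 4b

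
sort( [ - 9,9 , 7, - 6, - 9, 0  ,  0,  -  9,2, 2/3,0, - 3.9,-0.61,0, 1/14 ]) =[ - 9, - 9, - 9, - 6, - 3.9, - 0.61,0,0 , 0, 0,1/14,2/3,  2,7,9]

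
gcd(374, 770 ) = 22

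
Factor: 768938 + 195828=2^1  *  11^1*43853^1=964766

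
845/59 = 14 + 19/59 = 14.32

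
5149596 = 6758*762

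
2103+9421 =11524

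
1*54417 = 54417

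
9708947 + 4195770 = 13904717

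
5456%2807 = 2649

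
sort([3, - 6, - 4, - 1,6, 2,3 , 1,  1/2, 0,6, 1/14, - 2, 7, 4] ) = [- 6, - 4, - 2,-1, 0, 1/14,1/2, 1, 2,3, 3, 4,6, 6,7 ]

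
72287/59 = 1225 + 12/59 = 1225.20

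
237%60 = 57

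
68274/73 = 935 + 19/73 = 935.26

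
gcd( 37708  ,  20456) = 4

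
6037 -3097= 2940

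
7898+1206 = 9104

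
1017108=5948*171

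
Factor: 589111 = 589111^1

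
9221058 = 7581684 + 1639374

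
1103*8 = 8824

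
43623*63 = 2748249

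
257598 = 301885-44287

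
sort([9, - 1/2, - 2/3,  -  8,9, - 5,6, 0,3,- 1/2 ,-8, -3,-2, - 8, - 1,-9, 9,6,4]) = [ -9,  -  8, - 8, - 8, - 5,-3, - 2, - 1, - 2/3, - 1/2, - 1/2, 0, 3,4, 6, 6, 9, 9,9 ] 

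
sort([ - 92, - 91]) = [-92, - 91] 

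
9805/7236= 1+2569/7236 = 1.36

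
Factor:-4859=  - 43^1*113^1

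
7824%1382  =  914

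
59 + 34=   93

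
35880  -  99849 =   -  63969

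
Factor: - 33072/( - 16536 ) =2 = 2^1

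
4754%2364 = 26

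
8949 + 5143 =14092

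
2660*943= 2508380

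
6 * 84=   504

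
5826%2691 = 444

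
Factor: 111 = 3^1*37^1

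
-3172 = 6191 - 9363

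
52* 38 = 1976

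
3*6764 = 20292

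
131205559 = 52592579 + 78612980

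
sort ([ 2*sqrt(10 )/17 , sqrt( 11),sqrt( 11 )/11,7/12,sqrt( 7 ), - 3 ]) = [ - 3, sqrt(11 )/11, 2*sqrt( 10)/17,7/12, sqrt( 7),sqrt(  11)]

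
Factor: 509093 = 13^1 * 39161^1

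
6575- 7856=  -1281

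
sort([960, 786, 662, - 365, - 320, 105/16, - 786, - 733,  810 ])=[  -  786, -733,  -  365, - 320, 105/16, 662, 786, 810, 960]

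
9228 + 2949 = 12177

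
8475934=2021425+6454509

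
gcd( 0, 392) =392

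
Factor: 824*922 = 2^4 * 103^1 * 461^1 = 759728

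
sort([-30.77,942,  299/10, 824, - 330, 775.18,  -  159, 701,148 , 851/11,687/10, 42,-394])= [ - 394,- 330,-159, -30.77, 299/10,42, 687/10,851/11 , 148, 701, 775.18, 824,942 ] 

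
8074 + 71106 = 79180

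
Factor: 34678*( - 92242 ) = -2^2*7^1*17^1*2477^1 * 2713^1  =  - 3198768076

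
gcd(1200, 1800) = 600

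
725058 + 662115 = 1387173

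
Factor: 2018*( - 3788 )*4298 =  - 2^4*7^1 * 307^1*947^1*1009^1 = -  32854702832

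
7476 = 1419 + 6057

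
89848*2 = 179696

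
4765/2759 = 4765/2759=1.73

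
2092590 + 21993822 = 24086412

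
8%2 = 0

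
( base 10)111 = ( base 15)76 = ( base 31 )3I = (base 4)1233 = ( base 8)157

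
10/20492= 5/10246 = 0.00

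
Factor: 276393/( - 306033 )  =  -7^( - 1)*59^(  -  1)*373^1= -373/413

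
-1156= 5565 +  - 6721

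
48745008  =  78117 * 624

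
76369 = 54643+21726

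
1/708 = 1/708 = 0.00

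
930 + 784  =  1714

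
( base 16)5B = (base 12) 77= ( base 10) 91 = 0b1011011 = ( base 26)3d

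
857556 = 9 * 95284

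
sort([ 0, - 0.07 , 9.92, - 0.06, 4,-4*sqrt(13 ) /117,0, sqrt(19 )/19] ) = [ - 4*sqrt( 13 )/117, - 0.07, -0.06,0, 0,sqrt( 19 )/19, 4,9.92]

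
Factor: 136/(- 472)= - 17/59 =- 17^1*59^ ( - 1 )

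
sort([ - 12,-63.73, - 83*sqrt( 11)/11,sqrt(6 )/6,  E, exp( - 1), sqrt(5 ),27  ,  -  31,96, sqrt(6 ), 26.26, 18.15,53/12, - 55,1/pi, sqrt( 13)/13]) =[ - 63.73, - 55,-31, - 83*sqrt(11)/11,  -  12,sqrt(13)/13 , 1/pi,exp( - 1),  sqrt(6 )/6 , sqrt(5 ), sqrt(6 ),  E, 53/12, 18.15, 26.26, 27, 96]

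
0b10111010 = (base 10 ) 186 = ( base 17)ag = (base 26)74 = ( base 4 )2322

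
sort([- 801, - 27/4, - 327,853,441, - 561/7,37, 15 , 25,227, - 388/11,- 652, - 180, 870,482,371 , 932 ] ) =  [ - 801, - 652,  -  327, - 180, - 561/7, - 388/11, - 27/4,15, 25, 37,227,371,441,482,853,870,932 ] 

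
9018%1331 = 1032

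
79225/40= 1980 + 5/8 = 1980.62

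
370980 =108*3435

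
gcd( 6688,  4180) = 836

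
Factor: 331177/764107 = 7^1*11^2*17^1*23^1*647^( - 1)*1181^( - 1 )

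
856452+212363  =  1068815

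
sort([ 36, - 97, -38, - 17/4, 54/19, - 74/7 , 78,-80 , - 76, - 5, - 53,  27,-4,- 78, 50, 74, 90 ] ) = [  -  97,-80, - 78, - 76,  -  53,-38, - 74/7, - 5, - 17/4, - 4, 54/19, 27,36, 50,74, 78, 90]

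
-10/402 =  - 1 + 196/201 =- 0.02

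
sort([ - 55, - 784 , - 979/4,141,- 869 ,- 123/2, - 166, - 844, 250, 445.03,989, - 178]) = [ - 869, - 844, - 784, - 979/4 , - 178, - 166,-123/2, - 55, 141, 250, 445.03,  989]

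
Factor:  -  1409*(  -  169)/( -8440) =-2^(  -  3) * 5^(-1) * 13^2 * 211^(  -  1 )*1409^1 = - 238121/8440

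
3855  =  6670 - 2815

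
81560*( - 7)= - 570920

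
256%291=256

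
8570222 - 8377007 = 193215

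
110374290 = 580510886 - 470136596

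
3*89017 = 267051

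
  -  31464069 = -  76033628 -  - 44569559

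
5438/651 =5438/651  =  8.35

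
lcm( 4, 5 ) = 20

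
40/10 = 4 = 4.00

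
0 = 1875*0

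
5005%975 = 130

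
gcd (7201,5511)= 1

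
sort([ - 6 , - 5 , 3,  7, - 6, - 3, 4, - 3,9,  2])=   [ - 6, - 6,-5, - 3, - 3,2 , 3, 4, 7 , 9]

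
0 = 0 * 232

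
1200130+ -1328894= - 128764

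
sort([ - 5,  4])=[  -  5, 4 ]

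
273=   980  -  707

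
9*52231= 470079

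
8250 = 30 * 275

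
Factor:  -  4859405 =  - 5^1*31^1  *  107^1*293^1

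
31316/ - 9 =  - 3480 + 4/9=- 3479.56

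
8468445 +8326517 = 16794962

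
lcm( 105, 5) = 105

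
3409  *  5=17045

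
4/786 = 2/393 = 0.01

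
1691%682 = 327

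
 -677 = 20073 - 20750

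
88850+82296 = 171146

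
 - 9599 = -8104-1495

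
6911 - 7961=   -  1050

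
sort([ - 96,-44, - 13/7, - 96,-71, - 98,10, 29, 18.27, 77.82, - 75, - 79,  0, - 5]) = [ -98, - 96, - 96,-79 , - 75, - 71,  -  44, - 5, - 13/7,0, 10, 18.27, 29,77.82 ] 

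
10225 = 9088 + 1137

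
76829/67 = 1146  +  47/67 = 1146.70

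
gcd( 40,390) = 10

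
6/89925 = 2/29975= 0.00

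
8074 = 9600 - 1526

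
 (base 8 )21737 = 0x23DF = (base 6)110303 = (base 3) 110121010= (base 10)9183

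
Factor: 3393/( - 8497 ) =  -117/293=-3^2*13^1*293^( - 1) 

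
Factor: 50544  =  2^4*3^5*13^1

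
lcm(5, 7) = 35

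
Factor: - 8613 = -3^3*11^1*29^1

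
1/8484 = 1/8484 = 0.00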